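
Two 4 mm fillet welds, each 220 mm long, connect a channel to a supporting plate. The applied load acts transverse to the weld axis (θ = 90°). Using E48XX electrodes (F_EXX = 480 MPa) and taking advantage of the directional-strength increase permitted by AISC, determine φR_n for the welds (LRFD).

t_e = 0.707 × 4 = 2.828 mm; A_we = 2.828 × 440 = 1244 mm².
Directional factor: 1.0 + 0.5 sin^1.5(90°) = 1.5.
F_nw = 0.6 × 480 × 1.5 = 432 MPa.
φR_n = 0.75 × 432 × 1244 × 10⁻³ = 403.2 kN.

φR_n ≈ 403 kN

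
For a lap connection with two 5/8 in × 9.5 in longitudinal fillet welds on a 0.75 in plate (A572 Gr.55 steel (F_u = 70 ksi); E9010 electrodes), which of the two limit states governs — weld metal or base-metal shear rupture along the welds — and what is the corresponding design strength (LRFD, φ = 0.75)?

E90XX → F_EXX = 90 ksi.
t_e = 0.707 × 0.625 = 0.4419 in; L = 19 in.
Weld metal: φR_n = 0.75 × 0.6 × 90 × 0.4419 × 19 = 340 kips.
Base metal (shear rupture): φR_n = 0.75 × 0.6 × 70 × 0.75 × 19 = 448.9 kips.
Governing: weld metal.

φR_n ≈ 340 kips (weld metal governs)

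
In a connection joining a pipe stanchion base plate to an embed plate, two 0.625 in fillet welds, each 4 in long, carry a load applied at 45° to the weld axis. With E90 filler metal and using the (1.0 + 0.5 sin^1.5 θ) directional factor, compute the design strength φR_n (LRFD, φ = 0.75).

φR_n ≈ 186 kips

E90XX → F_EXX = 90 ksi.
t_e = 0.707 × 0.625 = 0.4419 in; A_we = 0.4419 × 8 = 3.535 in².
Directional factor: 1.0 + 0.5 sin^1.5(45°) = 1.297.
F_nw = 0.6 × 90 × 1.297 = 70.05 ksi.
φR_n = 0.75 × 70.05 × 3.535 = 185.7 kips.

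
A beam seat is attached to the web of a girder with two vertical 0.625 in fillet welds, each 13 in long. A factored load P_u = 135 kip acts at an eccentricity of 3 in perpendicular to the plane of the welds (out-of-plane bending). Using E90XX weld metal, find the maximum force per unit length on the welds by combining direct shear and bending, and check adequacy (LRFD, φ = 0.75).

E90XX → F_EXX = 90 ksi.
L_w = 2 × 13 = 26 in; section modulus (unit throat) S = 2 × L²/6 = 56.33 in².
Direct shear f_v = P/L_w = 135/26 = 5.192 kip/in.
Moment M = P × e = 135 × 3 = 405 kip·in; bending f_b = M/S = 7.189 kip/in.
f_max = √(f_v² + f_b²) = √(5.192² + 7.189²) = 8.868 kip/in.
φr_n = 0.75 × 0.6 × 90 × (0.707 × 0.625) = 17.9 kip/in → adequate.

f_max ≈ 8.87 kip/in; adequate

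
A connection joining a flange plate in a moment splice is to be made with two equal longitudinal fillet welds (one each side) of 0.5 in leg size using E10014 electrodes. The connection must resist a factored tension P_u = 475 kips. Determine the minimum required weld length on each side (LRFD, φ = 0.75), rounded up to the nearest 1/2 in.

E100XX → F_EXX = 100 ksi.
Throat t_e = 0.707 × 0.5 = 0.3535 in.
φr_n = 0.75 × 0.6 × 100 × 0.3535 = 15.91 kips/in.
L_req = P_u / φr_n = 475 / 15.91 = 29.86 in total.
Per side: 29.86 / 2 = 14.93 in.
Round up → use L = 15 in on each side.

L = 15 in on each side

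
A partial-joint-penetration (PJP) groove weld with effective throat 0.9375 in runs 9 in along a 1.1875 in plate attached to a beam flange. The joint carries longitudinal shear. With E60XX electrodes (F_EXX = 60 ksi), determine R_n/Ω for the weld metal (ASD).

Effective throat (given) t_e = 0.9375 in.
A_we = 0.9375 × 9 = 8.438 in².
F_nw = 0.6 F_EXX = 36 ksi.
R_n/Ω = (36 × 8.438) / 2.0 = 151.9 kips.

R_n/Ω ≈ 152 kips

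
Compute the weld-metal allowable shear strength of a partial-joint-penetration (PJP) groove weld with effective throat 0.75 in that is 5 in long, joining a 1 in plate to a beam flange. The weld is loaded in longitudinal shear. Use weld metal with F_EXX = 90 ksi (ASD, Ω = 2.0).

R_n/Ω ≈ 101 kip

Effective throat (given) t_e = 0.75 in.
A_we = 0.75 × 5 = 3.75 in².
F_nw = 0.6 F_EXX = 54 ksi.
R_n/Ω = (54 × 3.75) / 2.0 = 101.2 kip.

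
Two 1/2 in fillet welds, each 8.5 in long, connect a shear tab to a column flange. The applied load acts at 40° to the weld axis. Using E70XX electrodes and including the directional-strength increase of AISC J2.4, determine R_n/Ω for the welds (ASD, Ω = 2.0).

E70XX → F_EXX = 70 ksi.
t_e = 0.707 × 0.5 = 0.3535 in; A_we = 0.3535 × 17 = 6.01 in².
Directional factor: 1.0 + 0.5 sin^1.5(40°) = 1.258.
F_nw = 0.6 × 70 × 1.258 = 52.82 ksi.
R_n/Ω = (52.82 × 6.01) / 2.0 = 158.7 kip.

R_n/Ω ≈ 159 kip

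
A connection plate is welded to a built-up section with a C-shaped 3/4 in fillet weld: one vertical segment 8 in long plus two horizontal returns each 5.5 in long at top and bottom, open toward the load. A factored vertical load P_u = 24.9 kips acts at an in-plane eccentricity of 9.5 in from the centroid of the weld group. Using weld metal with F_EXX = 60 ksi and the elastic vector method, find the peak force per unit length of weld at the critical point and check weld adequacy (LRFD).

Total weld length L_w = 19 in. Treat welds as unit-width lines.
Centroid: x̄ = 2×5.5×2.75 / 19 = 1.592 in from the vertical weld.
Polar moment about centroid: J = I_x + I_y = [8³/12 + 2×5.5×4²] + [8×1.592² + 2(5.5³/12 + 5.5×1.158²)] = 281.4 in³.
Direct shear f_v = P/L_w = 24.9 / 19 = 1.311 kip/in (vertical).
Torsion M = P·e = 24.9 × 9.5 = 236.55 kip·in.
Critical point at (x, y) = (3.908, 4) from centroid. f_tx = M·y/J = 3.362 kip/in; f_ty = M·x/J = 3.285 kip/in.
Resultant f_max = √[f_tx² + (f_v + f_ty)²] = √[3.362² + (1.311 + 3.285)²] = 5.694 kip/in.
Capacity per unit length: φr_n = 0.75 × 0.6 × 60 × (0.707 × 0.75) = 14.32 kip/in.
5.694 ≤ 14.32 → adequate.

f_max ≈ 5.69 kip/in; adequate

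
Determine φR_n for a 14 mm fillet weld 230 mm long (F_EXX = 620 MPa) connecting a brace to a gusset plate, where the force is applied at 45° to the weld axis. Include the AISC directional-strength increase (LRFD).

t_e = 0.707 × 14 = 9.898 mm; A_we = 9.898 × 230 = 2277 mm².
Directional factor: 1.0 + 0.5 sin^1.5(45°) = 1.297.
F_nw = 0.6 × 620 × 1.297 = 482.6 MPa.
φR_n = 0.75 × 482.6 × 2277 × 10⁻³ = 824 kN.

φR_n ≈ 824 kN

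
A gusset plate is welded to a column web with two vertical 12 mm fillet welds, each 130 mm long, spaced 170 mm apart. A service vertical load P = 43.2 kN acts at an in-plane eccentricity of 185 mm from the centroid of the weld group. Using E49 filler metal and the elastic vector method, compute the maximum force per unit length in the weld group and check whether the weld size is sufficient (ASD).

E49XX → F_EXX = 490 MPa.
Total weld length L_w = 260 mm. Treat welds as unit-width lines.
Polar moment about centroid: J = 2[d³/12 + d(b/2)²] = 2[130³/12 + 130×85²] = 2245000 mm³.
Direct shear f_v = P/L_w = 43.2×10³ / 260 = 166.2 N/mm (vertical).
Torsion M = P·e = 43.2×10³ × 185 = 7992000 N·mm.
Critical point at (x, y) = (85, 65) from centroid. f_tx = M·y/J = 231.4 N/mm; f_ty = M·x/J = 302.6 N/mm.
Resultant f_max = √[f_tx² + (f_v + f_ty)²] = √[231.4² + (166.2 + 302.6)²] = 522.8 N/mm.
Capacity per unit length: r_n/Ω = (1/2.0) × 0.6 × 490 × (0.707 × 12) = 1247 N/mm.
522.8 ≤ 1247 → adequate.

f_max ≈ 523 N/mm; adequate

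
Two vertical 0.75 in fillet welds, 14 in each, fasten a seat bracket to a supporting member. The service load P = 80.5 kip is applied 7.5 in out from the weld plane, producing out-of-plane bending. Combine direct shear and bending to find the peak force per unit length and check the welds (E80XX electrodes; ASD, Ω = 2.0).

E80XX → F_EXX = 80 ksi.
L_w = 2 × 14 = 28 in; section modulus (unit throat) S = 2 × L²/6 = 65.33 in².
Direct shear f_v = P/L_w = 80.5/28 = 2.875 kip/in.
Moment M = P × e = 80.5 × 7.5 = 603.75 kip·in; bending f_b = M/S = 9.241 kip/in.
f_max = √(f_v² + f_b²) = √(2.875² + 9.241²) = 9.678 kip/in.
r_n/Ω = (1/2.0) × 0.6 × 80 × (0.707 × 0.75) = 12.73 kip/in → adequate.

f_max ≈ 9.68 kip/in; adequate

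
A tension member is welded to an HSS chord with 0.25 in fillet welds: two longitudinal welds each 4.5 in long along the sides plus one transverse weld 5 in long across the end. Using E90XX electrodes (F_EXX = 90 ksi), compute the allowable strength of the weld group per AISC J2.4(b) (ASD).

t_e = 0.707 × 0.25 = 0.1767 in.
R_nwl = 0.6 × 90 × 0.1767 × 9 = 85.9 kips (longitudinal, 2 welds).
R_nwt = 0.6 × 90 × 0.1767 × 5 = 47.72 kips (transverse, base value).
(i) R_nwl + R_nwt = 133.6 kips; (ii) 0.85 R_nwl + 1.5 R_nwt = 144.6 kips.
R_n = max = 144.6 kips [governs: (ii)]; R_n/Ω = 72.3 kips.

R_n/Ω ≈ 72.3 kips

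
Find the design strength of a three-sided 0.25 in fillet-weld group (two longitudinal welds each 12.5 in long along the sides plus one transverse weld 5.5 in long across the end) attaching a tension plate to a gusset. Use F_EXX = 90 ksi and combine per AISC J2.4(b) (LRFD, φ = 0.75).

t_e = 0.707 × 0.25 = 0.1767 in.
R_nwl = 0.6 × 90 × 0.1767 × 25 = 238.6 kip (longitudinal, 2 welds).
R_nwt = 0.6 × 90 × 0.1767 × 5.5 = 52.49 kip (transverse, base value).
(i) R_nwl + R_nwt = 291.1 kip; (ii) 0.85 R_nwl + 1.5 R_nwt = 281.6 kip.
R_n = max = 291.1 kip [governs: (i)]; φR_n = 218.3 kip.

φR_n ≈ 218 kip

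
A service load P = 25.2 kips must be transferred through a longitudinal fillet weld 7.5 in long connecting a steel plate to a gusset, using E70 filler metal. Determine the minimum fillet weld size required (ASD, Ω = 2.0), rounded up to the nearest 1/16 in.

w = 1/4 in

E70XX → F_EXX = 70 ksi.
Total weld length L = 7.5 in.
Required throat t_e = P × Ω / (0.6 F_EXX × L) = 25.2 × 2.0 / (0.6 × 70 × 7.5) = 0.16 in.
Required leg w = t_e / 0.707 = 0.2263 in → use 1/4 in.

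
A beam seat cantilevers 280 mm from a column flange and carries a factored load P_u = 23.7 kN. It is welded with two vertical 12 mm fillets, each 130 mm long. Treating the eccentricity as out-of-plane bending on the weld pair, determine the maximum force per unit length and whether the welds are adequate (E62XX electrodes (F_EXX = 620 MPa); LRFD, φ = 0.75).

L_w = 2 × 130 = 260 mm; section modulus (unit throat) S = 2 × L²/6 = 5633 mm².
Direct shear f_v = P/L_w = 23.7×10³/260 = 91.15 N/mm.
Moment M = P × e = 23.7×10³ × 280 = 6636000 N·mm; bending f_b = M/S = 1178 N/mm.
f_max = √(f_v² + f_b²) = √(91.15² + 1178²) = 1182 N/mm.
φr_n = 0.75 × 0.6 × 620 × (0.707 × 12) = 2367 N/mm → adequate.

f_max ≈ 1180 N/mm; adequate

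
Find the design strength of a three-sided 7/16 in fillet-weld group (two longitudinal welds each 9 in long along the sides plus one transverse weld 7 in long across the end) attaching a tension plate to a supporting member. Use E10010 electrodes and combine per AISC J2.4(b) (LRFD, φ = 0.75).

E100XX → F_EXX = 100 ksi.
t_e = 0.707 × 0.4375 = 0.3093 in.
R_nwl = 0.6 × 100 × 0.3093 × 18 = 334.1 kip (longitudinal, 2 welds).
R_nwt = 0.6 × 100 × 0.3093 × 7 = 129.9 kip (transverse, base value).
(i) R_nwl + R_nwt = 464 kip; (ii) 0.85 R_nwl + 1.5 R_nwt = 478.8 kip.
R_n = max = 478.8 kip [governs: (ii)]; φR_n = 359.1 kip.

φR_n ≈ 359 kip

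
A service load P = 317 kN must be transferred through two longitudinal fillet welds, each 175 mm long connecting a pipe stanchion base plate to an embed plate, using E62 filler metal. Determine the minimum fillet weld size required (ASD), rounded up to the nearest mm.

E62XX → F_EXX = 620 MPa.
Total weld length L = 350 mm.
Required throat t_e = P × Ω / (0.6 F_EXX × L) = 317 × 2.0 / (0.6 × 620 × 350 × 10⁻³) = 4.869 mm.
Required leg w = t_e / 0.707 = 6.887 mm → use 7 mm.

w = 7 mm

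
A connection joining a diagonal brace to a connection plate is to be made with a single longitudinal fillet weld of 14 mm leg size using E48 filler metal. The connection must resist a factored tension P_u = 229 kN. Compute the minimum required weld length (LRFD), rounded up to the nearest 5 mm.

L = 110 mm

E48XX → F_EXX = 480 MPa.
Throat t_e = 0.707 × 14 = 9.898 mm.
φr_n = 0.75 × 0.6 × 480 × 9.898 × 10⁻³ = 2.138 kN/mm.
L_req = P_u / φr_n = 229 / 2.138 = 107.1 mm total.
Round up → use L = 110 mm.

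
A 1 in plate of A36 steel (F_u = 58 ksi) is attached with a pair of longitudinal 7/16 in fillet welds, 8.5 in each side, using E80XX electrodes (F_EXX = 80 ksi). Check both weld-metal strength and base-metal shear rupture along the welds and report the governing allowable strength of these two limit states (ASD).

R_n/Ω ≈ 126 kips (weld metal governs)

t_e = 0.707 × 0.4375 = 0.3093 in; L = 17 in.
Weld metal: R_n/Ω = (1/2.0) × 0.6 × 80 × 0.3093 × 17 = 126.2 kips.
Base metal (shear rupture): R_n/Ω = (1/2.0) × 0.6 × 58 × 1 × 17 = 295.8 kips.
Governing: weld metal.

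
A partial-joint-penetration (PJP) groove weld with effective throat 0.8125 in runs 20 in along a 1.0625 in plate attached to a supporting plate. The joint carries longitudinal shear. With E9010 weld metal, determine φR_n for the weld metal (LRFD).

E90XX → F_EXX = 90 ksi.
Effective throat (given) t_e = 0.8125 in.
A_we = 0.8125 × 20 = 16.25 in².
F_nw = 0.6 F_EXX = 54 ksi.
φR_n = 0.75 × 54 × 16.25 = 658.1 kips.

φR_n ≈ 658 kips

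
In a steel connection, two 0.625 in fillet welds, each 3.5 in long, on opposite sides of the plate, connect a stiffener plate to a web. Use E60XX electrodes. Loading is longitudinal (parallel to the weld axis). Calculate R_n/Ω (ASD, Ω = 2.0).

R_n/Ω ≈ 55.7 kip

E60XX → F_EXX = 60 ksi.
Effective throat t_e = 0.707 × 0.625 = 0.4419 in.
Total length L = 7 in; A_we = 0.4419 × 7 = 3.093 in².
F_nw = 0.6 F_EXX = 0.6 × 60 = 36 ksi.
R_n = 36 × 3.093 = 111.4 kip; R_n/Ω = 111.4/2.0 = 55.68 kip.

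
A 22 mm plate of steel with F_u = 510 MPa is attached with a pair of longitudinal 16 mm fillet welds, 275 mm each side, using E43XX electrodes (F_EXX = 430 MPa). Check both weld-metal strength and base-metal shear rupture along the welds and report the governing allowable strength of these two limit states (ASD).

R_n/Ω ≈ 803 kN (weld metal governs)

t_e = 0.707 × 16 = 11.31 mm; L = 550 mm.
Weld metal: R_n/Ω = (1/2.0) × 0.6 × 430 × 11.31 × 550 × 10⁻³ = 802.6 kN.
Base metal (shear rupture): R_n/Ω = (1/2.0) × 0.6 × 510 × 22 × 550 × 10⁻³ = 1851 kN.
Governing: weld metal.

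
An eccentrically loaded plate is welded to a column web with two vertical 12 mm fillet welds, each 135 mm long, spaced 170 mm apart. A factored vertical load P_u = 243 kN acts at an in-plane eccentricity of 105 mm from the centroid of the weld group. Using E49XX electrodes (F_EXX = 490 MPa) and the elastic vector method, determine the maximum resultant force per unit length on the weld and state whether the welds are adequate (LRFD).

Total weld length L_w = 270 mm. Treat welds as unit-width lines.
Polar moment about centroid: J = 2[d³/12 + d(b/2)²] = 2[135³/12 + 135×85²] = 2361000 mm³.
Direct shear f_v = P/L_w = 243×10³ / 270 = 900 N/mm (vertical).
Torsion M = P·e = 243×10³ × 105 = 25515000 N·mm.
Critical point at (x, y) = (85, 67.5) from centroid. f_tx = M·y/J = 729.5 N/mm; f_ty = M·x/J = 918.7 N/mm.
Resultant f_max = √[f_tx² + (f_v + f_ty)²] = √[729.5² + (900 + 918.7)²] = 1960 N/mm.
Capacity per unit length: φr_n = 0.75 × 0.6 × 490 × (0.707 × 12) = 1871 N/mm.
1960 > 1871 → NOT adequate.

f_max ≈ 1960 N/mm; NOT adequate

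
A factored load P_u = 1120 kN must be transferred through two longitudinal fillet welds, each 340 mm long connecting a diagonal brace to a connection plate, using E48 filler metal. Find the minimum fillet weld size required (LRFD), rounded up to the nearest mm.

E48XX → F_EXX = 480 MPa.
Total weld length L = 680 mm.
Required throat t_e = P_u / (φ × 0.6 F_EXX × L) = 1120 / (0.75 × 0.6 × 480 × 680 × 10⁻³) = 7.625 mm.
Required leg w = t_e / 0.707 = 10.79 mm → use 11 mm.

w = 11 mm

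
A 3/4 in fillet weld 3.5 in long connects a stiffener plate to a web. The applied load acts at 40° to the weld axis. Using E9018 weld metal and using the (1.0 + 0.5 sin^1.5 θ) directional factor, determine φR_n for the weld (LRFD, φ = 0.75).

E90XX → F_EXX = 90 ksi.
t_e = 0.707 × 0.75 = 0.5302 in; A_we = 0.5302 × 3.5 = 1.856 in².
Directional factor: 1.0 + 0.5 sin^1.5(40°) = 1.258.
F_nw = 0.6 × 90 × 1.258 = 67.91 ksi.
φR_n = 0.75 × 67.91 × 1.856 = 94.53 kips.

φR_n ≈ 94.5 kips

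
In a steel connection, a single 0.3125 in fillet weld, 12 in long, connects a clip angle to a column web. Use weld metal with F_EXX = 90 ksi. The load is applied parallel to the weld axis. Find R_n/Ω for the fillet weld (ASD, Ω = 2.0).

Effective throat t_e = 0.707 × 0.3125 = 0.2209 in.
Total length L = 12 in; A_we = 0.2209 × 12 = 2.651 in².
F_nw = 0.6 F_EXX = 0.6 × 90 = 54 ksi.
R_n = 54 × 2.651 = 143.2 kip; R_n/Ω = 143.2/2.0 = 71.58 kip.

R_n/Ω ≈ 71.6 kip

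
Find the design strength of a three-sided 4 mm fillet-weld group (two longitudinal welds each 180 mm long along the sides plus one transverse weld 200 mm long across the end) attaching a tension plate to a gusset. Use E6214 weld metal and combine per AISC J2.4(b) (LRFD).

E62XX → F_EXX = 620 MPa.
t_e = 0.707 × 4 = 2.828 mm.
R_nwl = 0.6 × 620 × 2.828 × 360 × 10⁻³ = 378.7 kN (longitudinal, 2 welds).
R_nwt = 0.6 × 620 × 2.828 × 200 × 10⁻³ = 210.4 kN (transverse, base value).
(i) R_nwl + R_nwt = 589.1 kN; (ii) 0.85 R_nwl + 1.5 R_nwt = 637.5 kN.
R_n = max = 637.5 kN [governs: (ii)]; φR_n = 478.1 kN.

φR_n ≈ 478 kN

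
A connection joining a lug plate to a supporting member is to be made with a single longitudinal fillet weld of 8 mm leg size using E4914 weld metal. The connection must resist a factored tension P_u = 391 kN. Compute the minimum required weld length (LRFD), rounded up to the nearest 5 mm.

L = 315 mm

E49XX → F_EXX = 490 MPa.
Throat t_e = 0.707 × 8 = 5.656 mm.
φr_n = 0.75 × 0.6 × 490 × 5.656 × 10⁻³ = 1.247 kN/mm.
L_req = P_u / φr_n = 391 / 1.247 = 313.5 mm total.
Round up → use L = 315 mm.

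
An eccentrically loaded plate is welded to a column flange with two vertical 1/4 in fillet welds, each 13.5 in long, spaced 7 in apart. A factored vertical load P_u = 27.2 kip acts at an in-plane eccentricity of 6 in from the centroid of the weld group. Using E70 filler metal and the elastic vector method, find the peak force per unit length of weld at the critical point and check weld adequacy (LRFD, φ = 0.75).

f_max ≈ 2.32 kip/in; adequate

E70XX → F_EXX = 70 ksi.
Total weld length L_w = 27 in. Treat welds as unit-width lines.
Polar moment about centroid: J = 2[d³/12 + d(b/2)²] = 2[13.5³/12 + 13.5×3.5²] = 740.8 in³.
Direct shear f_v = P/L_w = 27.2 / 27 = 1.007 kip/in (vertical).
Torsion M = P·e = 27.2 × 6 = 163.2 kip·in.
Critical point at (x, y) = (3.5, 6.75) from centroid. f_tx = M·y/J = 1.487 kip/in; f_ty = M·x/J = 0.771 kip/in.
Resultant f_max = √[f_tx² + (f_v + f_ty)²] = √[1.487² + (1.007 + 0.771)²] = 2.318 kip/in.
Capacity per unit length: φr_n = 0.75 × 0.6 × 70 × (0.707 × 0.25) = 5.568 kip/in.
2.318 ≤ 5.568 → adequate.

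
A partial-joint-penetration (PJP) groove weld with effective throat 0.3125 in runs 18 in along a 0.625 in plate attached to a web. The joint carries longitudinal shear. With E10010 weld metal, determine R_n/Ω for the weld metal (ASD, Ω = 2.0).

E100XX → F_EXX = 100 ksi.
Effective throat (given) t_e = 0.3125 in.
A_we = 0.3125 × 18 = 5.625 in².
F_nw = 0.6 F_EXX = 60 ksi.
R_n/Ω = (60 × 5.625) / 2.0 = 168.8 kips.

R_n/Ω ≈ 169 kips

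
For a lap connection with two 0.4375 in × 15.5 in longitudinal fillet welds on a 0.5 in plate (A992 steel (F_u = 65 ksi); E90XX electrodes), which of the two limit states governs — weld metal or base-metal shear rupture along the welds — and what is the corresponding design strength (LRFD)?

φR_n ≈ 388 kips (weld metal governs)

E90XX → F_EXX = 90 ksi.
t_e = 0.707 × 0.4375 = 0.3093 in; L = 31 in.
Weld metal: φR_n = 0.75 × 0.6 × 90 × 0.3093 × 31 = 388.3 kips.
Base metal (shear rupture): φR_n = 0.75 × 0.6 × 65 × 0.5 × 31 = 453.4 kips.
Governing: weld metal.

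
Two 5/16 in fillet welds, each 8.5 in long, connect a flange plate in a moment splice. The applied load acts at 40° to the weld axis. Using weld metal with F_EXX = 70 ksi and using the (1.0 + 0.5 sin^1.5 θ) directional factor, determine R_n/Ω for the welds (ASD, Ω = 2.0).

R_n/Ω ≈ 99.2 kip

t_e = 0.707 × 0.3125 = 0.2209 in; A_we = 0.2209 × 17 = 3.756 in².
Directional factor: 1.0 + 0.5 sin^1.5(40°) = 1.258.
F_nw = 0.6 × 70 × 1.258 = 52.82 ksi.
R_n/Ω = (52.82 × 3.756) / 2.0 = 99.2 kip.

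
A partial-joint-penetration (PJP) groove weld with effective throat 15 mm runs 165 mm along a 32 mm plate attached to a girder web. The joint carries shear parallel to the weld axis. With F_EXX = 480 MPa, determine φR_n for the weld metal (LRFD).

φR_n ≈ 535 kN

Effective throat (given) t_e = 15 mm.
A_we = 15 × 165 = 2475 mm².
F_nw = 0.6 F_EXX = 288 MPa.
φR_n = 0.75 × 288 × 2475 × 10⁻³ = 534.6 kN.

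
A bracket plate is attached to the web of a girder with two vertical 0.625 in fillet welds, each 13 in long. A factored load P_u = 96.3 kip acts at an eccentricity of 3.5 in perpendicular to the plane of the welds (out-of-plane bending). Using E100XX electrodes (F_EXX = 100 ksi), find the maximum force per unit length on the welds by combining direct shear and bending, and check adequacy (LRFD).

L_w = 2 × 13 = 26 in; section modulus (unit throat) S = 2 × L²/6 = 56.33 in².
Direct shear f_v = P/L_w = 96.3/26 = 3.704 kip/in.
Moment M = P × e = 96.3 × 3.5 = 337.05 kip·in; bending f_b = M/S = 5.983 kip/in.
f_max = √(f_v² + f_b²) = √(3.704² + 5.983²) = 7.037 kip/in.
φr_n = 0.75 × 0.6 × 100 × (0.707 × 0.625) = 19.88 kip/in → adequate.

f_max ≈ 7.04 kip/in; adequate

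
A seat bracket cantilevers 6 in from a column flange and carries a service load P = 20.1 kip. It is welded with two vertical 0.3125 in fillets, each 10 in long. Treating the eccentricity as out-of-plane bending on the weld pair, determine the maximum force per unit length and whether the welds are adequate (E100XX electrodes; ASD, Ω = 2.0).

f_max ≈ 3.75 kip/in; adequate

E100XX → F_EXX = 100 ksi.
L_w = 2 × 10 = 20 in; section modulus (unit throat) S = 2 × L²/6 = 33.33 in².
Direct shear f_v = P/L_w = 20.1/20 = 1.005 kip/in.
Moment M = P × e = 20.1 × 6 = 120.6 kip·in; bending f_b = M/S = 3.618 kip/in.
f_max = √(f_v² + f_b²) = √(1.005² + 3.618²) = 3.755 kip/in.
r_n/Ω = (1/2.0) × 0.6 × 100 × (0.707 × 0.3125) = 6.628 kip/in → adequate.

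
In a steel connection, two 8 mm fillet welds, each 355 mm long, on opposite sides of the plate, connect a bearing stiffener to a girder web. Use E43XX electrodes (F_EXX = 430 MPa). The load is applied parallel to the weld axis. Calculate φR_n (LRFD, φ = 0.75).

Effective throat t_e = 0.707 × 8 = 5.656 mm.
Total length L = 710 mm; A_we = 5.656 × 710 = 4016 mm².
F_nw = 0.6 F_EXX = 0.6 × 430 = 258 MPa.
φR_n = 0.75 × 258 × 4016 × 10⁻³ = 777 kN.

φR_n ≈ 777 kN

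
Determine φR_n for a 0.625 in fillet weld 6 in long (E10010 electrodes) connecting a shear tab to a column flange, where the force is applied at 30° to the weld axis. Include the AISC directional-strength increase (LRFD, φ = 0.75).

E100XX → F_EXX = 100 ksi.
t_e = 0.707 × 0.625 = 0.4419 in; A_we = 0.4419 × 6 = 2.651 in².
Directional factor: 1.0 + 0.5 sin^1.5(30°) = 1.177.
F_nw = 0.6 × 100 × 1.177 = 70.61 ksi.
φR_n = 0.75 × 70.61 × 2.651 = 140.4 kip.

φR_n ≈ 140 kip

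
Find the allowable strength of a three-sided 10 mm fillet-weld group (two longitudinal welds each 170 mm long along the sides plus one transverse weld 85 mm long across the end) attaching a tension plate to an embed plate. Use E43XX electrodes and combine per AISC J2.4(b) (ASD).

R_n/Ω ≈ 388 kN

E43XX → F_EXX = 430 MPa.
t_e = 0.707 × 10 = 7.07 mm.
R_nwl = 0.6 × 430 × 7.07 × 340 × 10⁻³ = 620.2 kN (longitudinal, 2 welds).
R_nwt = 0.6 × 430 × 7.07 × 85 × 10⁻³ = 155 kN (transverse, base value).
(i) R_nwl + R_nwt = 775.2 kN; (ii) 0.85 R_nwl + 1.5 R_nwt = 759.7 kN.
R_n = max = 775.2 kN [governs: (i)]; R_n/Ω = 387.6 kN.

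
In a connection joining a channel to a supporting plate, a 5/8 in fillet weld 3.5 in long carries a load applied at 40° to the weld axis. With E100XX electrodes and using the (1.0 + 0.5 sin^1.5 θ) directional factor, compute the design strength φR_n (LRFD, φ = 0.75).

φR_n ≈ 87.5 kips

E100XX → F_EXX = 100 ksi.
t_e = 0.707 × 0.625 = 0.4419 in; A_we = 0.4419 × 3.5 = 1.547 in².
Directional factor: 1.0 + 0.5 sin^1.5(40°) = 1.258.
F_nw = 0.6 × 100 × 1.258 = 75.46 ksi.
φR_n = 0.75 × 75.46 × 1.547 = 87.53 kips.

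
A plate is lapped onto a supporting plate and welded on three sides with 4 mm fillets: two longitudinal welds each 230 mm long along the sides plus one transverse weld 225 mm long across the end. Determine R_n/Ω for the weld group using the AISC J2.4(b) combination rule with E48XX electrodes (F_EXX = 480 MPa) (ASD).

t_e = 0.707 × 4 = 2.828 mm.
R_nwl = 0.6 × 480 × 2.828 × 460 × 10⁻³ = 374.7 kN (longitudinal, 2 welds).
R_nwt = 0.6 × 480 × 2.828 × 225 × 10⁻³ = 183.3 kN (transverse, base value).
(i) R_nwl + R_nwt = 557.9 kN; (ii) 0.85 R_nwl + 1.5 R_nwt = 593.3 kN.
R_n = max = 593.3 kN [governs: (ii)]; R_n/Ω = 296.7 kN.

R_n/Ω ≈ 297 kN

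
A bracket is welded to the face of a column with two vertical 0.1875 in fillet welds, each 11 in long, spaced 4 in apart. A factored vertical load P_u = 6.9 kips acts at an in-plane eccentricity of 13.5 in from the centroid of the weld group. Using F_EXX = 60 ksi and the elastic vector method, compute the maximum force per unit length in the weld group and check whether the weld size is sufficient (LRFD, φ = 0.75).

f_max ≈ 1.89 kip/in; adequate

Total weld length L_w = 22 in. Treat welds as unit-width lines.
Polar moment about centroid: J = 2[d³/12 + d(b/2)²] = 2[11³/12 + 11×2²] = 309.8 in³.
Direct shear f_v = P/L_w = 6.9 / 22 = 0.3136 kip/in (vertical).
Torsion M = P·e = 6.9 × 13.5 = 93.15 kip·in.
Critical point at (x, y) = (2, 5.5) from centroid. f_tx = M·y/J = 1.654 kip/in; f_ty = M·x/J = 0.6013 kip/in.
Resultant f_max = √[f_tx² + (f_v + f_ty)²] = √[1.654² + (0.3136 + 0.6013)²] = 1.89 kip/in.
Capacity per unit length: φr_n = 0.75 × 0.6 × 60 × (0.707 × 0.1875) = 3.579 kip/in.
1.89 ≤ 3.579 → adequate.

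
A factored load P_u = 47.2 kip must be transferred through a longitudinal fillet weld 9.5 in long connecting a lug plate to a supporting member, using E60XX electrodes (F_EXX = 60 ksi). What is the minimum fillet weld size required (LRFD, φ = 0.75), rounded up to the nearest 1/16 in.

w = 5/16 in

Total weld length L = 9.5 in.
Required throat t_e = P_u / (φ × 0.6 F_EXX × L) = 47.2 / (0.75 × 0.6 × 60 × 9.5) = 0.184 in.
Required leg w = t_e / 0.707 = 0.2603 in → use 5/16 in.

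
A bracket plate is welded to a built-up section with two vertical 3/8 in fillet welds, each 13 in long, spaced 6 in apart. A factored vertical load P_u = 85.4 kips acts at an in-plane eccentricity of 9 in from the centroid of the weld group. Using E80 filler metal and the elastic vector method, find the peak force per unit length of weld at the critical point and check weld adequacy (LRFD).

f_max ≈ 11 kip/in; NOT adequate

E80XX → F_EXX = 80 ksi.
Total weld length L_w = 26 in. Treat welds as unit-width lines.
Polar moment about centroid: J = 2[d³/12 + d(b/2)²] = 2[13³/12 + 13×3²] = 600.2 in³.
Direct shear f_v = P/L_w = 85.4 / 26 = 3.285 kip/in (vertical).
Torsion M = P·e = 85.4 × 9 = 768.6 kip·in.
Critical point at (x, y) = (3, 6.5) from centroid. f_tx = M·y/J = 8.324 kip/in; f_ty = M·x/J = 3.842 kip/in.
Resultant f_max = √[f_tx² + (f_v + f_ty)²] = √[8.324² + (3.285 + 3.842)²] = 10.96 kip/in.
Capacity per unit length: φr_n = 0.75 × 0.6 × 80 × (0.707 × 0.375) = 9.544 kip/in.
10.96 > 9.544 → NOT adequate.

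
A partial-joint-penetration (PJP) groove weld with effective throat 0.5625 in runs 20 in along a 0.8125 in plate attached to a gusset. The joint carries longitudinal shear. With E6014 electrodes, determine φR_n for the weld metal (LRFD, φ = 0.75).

φR_n ≈ 304 kips

E60XX → F_EXX = 60 ksi.
Effective throat (given) t_e = 0.5625 in.
A_we = 0.5625 × 20 = 11.25 in².
F_nw = 0.6 F_EXX = 36 ksi.
φR_n = 0.75 × 36 × 11.25 = 303.8 kips.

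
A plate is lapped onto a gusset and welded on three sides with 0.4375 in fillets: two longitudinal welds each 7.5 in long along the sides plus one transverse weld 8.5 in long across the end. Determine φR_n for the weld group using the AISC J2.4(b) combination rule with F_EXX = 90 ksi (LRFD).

t_e = 0.707 × 0.4375 = 0.3093 in.
R_nwl = 0.6 × 90 × 0.3093 × 15 = 250.5 kips (longitudinal, 2 welds).
R_nwt = 0.6 × 90 × 0.3093 × 8.5 = 142 kips (transverse, base value).
(i) R_nwl + R_nwt = 392.5 kips; (ii) 0.85 R_nwl + 1.5 R_nwt = 425.9 kips.
R_n = max = 425.9 kips [governs: (ii)]; φR_n = 319.4 kips.

φR_n ≈ 319 kips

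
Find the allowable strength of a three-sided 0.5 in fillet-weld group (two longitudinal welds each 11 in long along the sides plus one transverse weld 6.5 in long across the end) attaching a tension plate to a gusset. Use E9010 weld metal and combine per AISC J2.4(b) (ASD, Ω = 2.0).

R_n/Ω ≈ 272 kips

E90XX → F_EXX = 90 ksi.
t_e = 0.707 × 0.5 = 0.3535 in.
R_nwl = 0.6 × 90 × 0.3535 × 22 = 420 kips (longitudinal, 2 welds).
R_nwt = 0.6 × 90 × 0.3535 × 6.5 = 124.1 kips (transverse, base value).
(i) R_nwl + R_nwt = 544 kips; (ii) 0.85 R_nwl + 1.5 R_nwt = 543.1 kips.
R_n = max = 544 kips [governs: (i)]; R_n/Ω = 272 kips.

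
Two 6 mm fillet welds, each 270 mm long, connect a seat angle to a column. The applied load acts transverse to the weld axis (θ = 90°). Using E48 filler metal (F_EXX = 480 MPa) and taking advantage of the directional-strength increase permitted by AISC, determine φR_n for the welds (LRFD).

φR_n ≈ 742 kN

t_e = 0.707 × 6 = 4.242 mm; A_we = 4.242 × 540 = 2291 mm².
Directional factor: 1.0 + 0.5 sin^1.5(90°) = 1.5.
F_nw = 0.6 × 480 × 1.5 = 432 MPa.
φR_n = 0.75 × 432 × 2291 × 10⁻³ = 742.2 kN.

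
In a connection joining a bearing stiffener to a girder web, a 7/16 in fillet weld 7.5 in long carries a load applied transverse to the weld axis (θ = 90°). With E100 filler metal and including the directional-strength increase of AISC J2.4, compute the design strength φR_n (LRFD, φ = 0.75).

φR_n ≈ 157 kips

E100XX → F_EXX = 100 ksi.
t_e = 0.707 × 0.4375 = 0.3093 in; A_we = 0.3093 × 7.5 = 2.32 in².
Directional factor: 1.0 + 0.5 sin^1.5(90°) = 1.5.
F_nw = 0.6 × 100 × 1.5 = 90 ksi.
φR_n = 0.75 × 90 × 2.32 = 156.6 kips.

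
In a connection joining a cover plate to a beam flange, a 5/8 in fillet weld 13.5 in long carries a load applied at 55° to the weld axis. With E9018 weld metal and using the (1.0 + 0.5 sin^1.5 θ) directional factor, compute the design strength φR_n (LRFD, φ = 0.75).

φR_n ≈ 331 kips

E90XX → F_EXX = 90 ksi.
t_e = 0.707 × 0.625 = 0.4419 in; A_we = 0.4419 × 13.5 = 5.965 in².
Directional factor: 1.0 + 0.5 sin^1.5(55°) = 1.371.
F_nw = 0.6 × 90 × 1.371 = 74.02 ksi.
φR_n = 0.75 × 74.02 × 5.965 = 331.2 kips.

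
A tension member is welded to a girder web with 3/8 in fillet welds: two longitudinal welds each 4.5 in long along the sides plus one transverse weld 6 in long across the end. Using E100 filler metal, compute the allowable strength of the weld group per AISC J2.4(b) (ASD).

E100XX → F_EXX = 100 ksi.
t_e = 0.707 × 0.375 = 0.2651 in.
R_nwl = 0.6 × 100 × 0.2651 × 9 = 143.2 kip (longitudinal, 2 welds).
R_nwt = 0.6 × 100 × 0.2651 × 6 = 95.45 kip (transverse, base value).
(i) R_nwl + R_nwt = 238.6 kip; (ii) 0.85 R_nwl + 1.5 R_nwt = 264.9 kip.
R_n = max = 264.9 kip [governs: (ii)]; R_n/Ω = 132.4 kip.

R_n/Ω ≈ 132 kip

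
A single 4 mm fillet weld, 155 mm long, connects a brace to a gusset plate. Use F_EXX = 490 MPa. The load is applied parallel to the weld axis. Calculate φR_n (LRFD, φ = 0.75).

Effective throat t_e = 0.707 × 4 = 2.828 mm.
Total length L = 155 mm; A_we = 2.828 × 155 = 438.3 mm².
F_nw = 0.6 F_EXX = 0.6 × 490 = 294 MPa.
φR_n = 0.75 × 294 × 438.3 × 10⁻³ = 96.65 kN.

φR_n ≈ 96.7 kN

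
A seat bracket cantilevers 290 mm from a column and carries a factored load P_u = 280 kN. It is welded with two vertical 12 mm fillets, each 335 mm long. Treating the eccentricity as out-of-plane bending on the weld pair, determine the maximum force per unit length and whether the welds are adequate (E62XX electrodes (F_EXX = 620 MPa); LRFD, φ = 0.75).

f_max ≈ 2210 N/mm; adequate

L_w = 2 × 335 = 670 mm; section modulus (unit throat) S = 2 × L²/6 = 37410 mm².
Direct shear f_v = P/L_w = 280×10³/670 = 417.9 N/mm.
Moment M = P × e = 280×10³ × 290 = 81200000 N·mm; bending f_b = M/S = 2171 N/mm.
f_max = √(f_v² + f_b²) = √(417.9² + 2171²) = 2211 N/mm.
φr_n = 0.75 × 0.6 × 620 × (0.707 × 12) = 2367 N/mm → adequate.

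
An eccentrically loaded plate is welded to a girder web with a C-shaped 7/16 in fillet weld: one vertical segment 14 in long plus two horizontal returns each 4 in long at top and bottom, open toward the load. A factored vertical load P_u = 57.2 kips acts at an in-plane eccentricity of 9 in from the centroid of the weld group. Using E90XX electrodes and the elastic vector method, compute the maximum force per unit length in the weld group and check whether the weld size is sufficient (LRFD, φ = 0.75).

E90XX → F_EXX = 90 ksi.
Total weld length L_w = 22 in. Treat welds as unit-width lines.
Centroid: x̄ = 2×4×2 / 22 = 0.7273 in from the vertical weld.
Polar moment about centroid: J = I_x + I_y = [14³/12 + 2×4×7²] + [14×0.7273² + 2(4³/12 + 4×1.273²)] = 651.7 in³.
Direct shear f_v = P/L_w = 57.2 / 22 = 2.6 kip/in (vertical).
Torsion M = P·e = 57.2 × 9 = 514.8 kip·in.
Critical point at (x, y) = (3.273, 7) from centroid. f_tx = M·y/J = 5.53 kip/in; f_ty = M·x/J = 2.585 kip/in.
Resultant f_max = √[f_tx² + (f_v + f_ty)²] = √[5.53² + (2.6 + 2.585)²] = 7.58 kip/in.
Capacity per unit length: φr_n = 0.75 × 0.6 × 90 × (0.707 × 0.4375) = 12.53 kip/in.
7.58 ≤ 12.53 → adequate.

f_max ≈ 7.58 kip/in; adequate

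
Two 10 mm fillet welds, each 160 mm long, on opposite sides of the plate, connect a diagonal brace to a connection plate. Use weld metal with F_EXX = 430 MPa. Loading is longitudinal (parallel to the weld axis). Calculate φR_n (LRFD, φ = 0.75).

φR_n ≈ 438 kN

Effective throat t_e = 0.707 × 10 = 7.07 mm.
Total length L = 320 mm; A_we = 7.07 × 320 = 2262 mm².
F_nw = 0.6 F_EXX = 0.6 × 430 = 258 MPa.
φR_n = 0.75 × 258 × 2262 × 10⁻³ = 437.8 kN.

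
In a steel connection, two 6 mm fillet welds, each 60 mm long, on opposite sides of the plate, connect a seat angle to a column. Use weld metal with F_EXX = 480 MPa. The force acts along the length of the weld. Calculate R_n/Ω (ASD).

R_n/Ω ≈ 73.3 kN

Effective throat t_e = 0.707 × 6 = 4.242 mm.
Total length L = 120 mm; A_we = 4.242 × 120 = 509 mm².
F_nw = 0.6 F_EXX = 0.6 × 480 = 288 MPa.
R_n = 288 × 509 × 10⁻³ = 146.6 kN; R_n/Ω = 146.6/2.0 = 73.3 kN.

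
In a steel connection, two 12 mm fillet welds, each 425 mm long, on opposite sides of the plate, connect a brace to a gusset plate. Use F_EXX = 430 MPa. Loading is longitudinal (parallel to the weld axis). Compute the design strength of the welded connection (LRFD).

φR_n ≈ 1400 kN

Effective throat t_e = 0.707 × 12 = 8.484 mm.
Total length L = 850 mm; A_we = 8.484 × 850 = 7211 mm².
F_nw = 0.6 F_EXX = 0.6 × 430 = 258 MPa.
φR_n = 0.75 × 258 × 7211 × 10⁻³ = 1395 kN.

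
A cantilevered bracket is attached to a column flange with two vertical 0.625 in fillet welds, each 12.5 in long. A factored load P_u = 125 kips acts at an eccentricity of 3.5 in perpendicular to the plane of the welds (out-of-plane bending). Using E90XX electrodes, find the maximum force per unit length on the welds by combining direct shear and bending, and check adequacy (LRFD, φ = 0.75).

f_max ≈ 9.78 kip/in; adequate

E90XX → F_EXX = 90 ksi.
L_w = 2 × 12.5 = 25 in; section modulus (unit throat) S = 2 × L²/6 = 52.08 in².
Direct shear f_v = P/L_w = 125/25 = 5 kip/in.
Moment M = P × e = 125 × 3.5 = 437.5 kip·in; bending f_b = M/S = 8.4 kip/in.
f_max = √(f_v² + f_b²) = √(5² + 8.4²) = 9.775 kip/in.
φr_n = 0.75 × 0.6 × 90 × (0.707 × 0.625) = 17.9 kip/in → adequate.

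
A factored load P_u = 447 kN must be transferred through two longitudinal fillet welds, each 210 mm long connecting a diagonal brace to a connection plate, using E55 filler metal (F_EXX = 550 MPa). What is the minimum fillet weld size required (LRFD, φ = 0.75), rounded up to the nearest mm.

Total weld length L = 420 mm.
Required throat t_e = P_u / (φ × 0.6 F_EXX × L) = 447 / (0.75 × 0.6 × 550 × 420 × 10⁻³) = 4.3 mm.
Required leg w = t_e / 0.707 = 6.082 mm → use 7 mm.

w = 7 mm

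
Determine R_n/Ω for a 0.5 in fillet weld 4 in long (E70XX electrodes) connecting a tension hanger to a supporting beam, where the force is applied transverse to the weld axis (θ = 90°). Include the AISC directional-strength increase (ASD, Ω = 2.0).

E70XX → F_EXX = 70 ksi.
t_e = 0.707 × 0.5 = 0.3535 in; A_we = 0.3535 × 4 = 1.414 in².
Directional factor: 1.0 + 0.5 sin^1.5(90°) = 1.5.
F_nw = 0.6 × 70 × 1.5 = 63 ksi.
R_n/Ω = (63 × 1.414) / 2.0 = 44.54 kips.

R_n/Ω ≈ 44.5 kips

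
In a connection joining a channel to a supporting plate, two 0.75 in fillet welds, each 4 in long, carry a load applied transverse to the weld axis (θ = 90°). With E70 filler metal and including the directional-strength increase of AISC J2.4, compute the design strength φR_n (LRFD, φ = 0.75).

φR_n ≈ 200 kip

E70XX → F_EXX = 70 ksi.
t_e = 0.707 × 0.75 = 0.5302 in; A_we = 0.5302 × 8 = 4.242 in².
Directional factor: 1.0 + 0.5 sin^1.5(90°) = 1.5.
F_nw = 0.6 × 70 × 1.5 = 63 ksi.
φR_n = 0.75 × 63 × 4.242 = 200.4 kip.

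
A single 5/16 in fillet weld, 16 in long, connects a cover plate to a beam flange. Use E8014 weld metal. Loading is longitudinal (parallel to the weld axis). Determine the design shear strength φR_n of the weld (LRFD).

φR_n ≈ 127 kip

E80XX → F_EXX = 80 ksi.
Effective throat t_e = 0.707 × 0.3125 = 0.2209 in.
Total length L = 16 in; A_we = 0.2209 × 16 = 3.535 in².
F_nw = 0.6 F_EXX = 0.6 × 80 = 48 ksi.
φR_n = 0.75 × 48 × 3.535 = 127.3 kip.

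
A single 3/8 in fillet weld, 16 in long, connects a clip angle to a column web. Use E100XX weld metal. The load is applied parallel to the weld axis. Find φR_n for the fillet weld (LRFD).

φR_n ≈ 191 kips

E100XX → F_EXX = 100 ksi.
Effective throat t_e = 0.707 × 0.375 = 0.2651 in.
Total length L = 16 in; A_we = 0.2651 × 16 = 4.242 in².
F_nw = 0.6 F_EXX = 0.6 × 100 = 60 ksi.
φR_n = 0.75 × 60 × 4.242 = 190.9 kips.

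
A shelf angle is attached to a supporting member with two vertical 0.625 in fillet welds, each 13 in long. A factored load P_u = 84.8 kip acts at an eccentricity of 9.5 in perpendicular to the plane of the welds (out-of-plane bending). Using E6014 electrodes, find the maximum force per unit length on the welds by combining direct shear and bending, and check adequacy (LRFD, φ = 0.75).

E60XX → F_EXX = 60 ksi.
L_w = 2 × 13 = 26 in; section modulus (unit throat) S = 2 × L²/6 = 56.33 in².
Direct shear f_v = P/L_w = 84.8/26 = 3.262 kip/in.
Moment M = P × e = 84.8 × 9.5 = 805.6 kip·in; bending f_b = M/S = 14.3 kip/in.
f_max = √(f_v² + f_b²) = √(3.262² + 14.3²) = 14.67 kip/in.
φr_n = 0.75 × 0.6 × 60 × (0.707 × 0.625) = 11.93 kip/in → NOT adequate.

f_max ≈ 14.7 kip/in; NOT adequate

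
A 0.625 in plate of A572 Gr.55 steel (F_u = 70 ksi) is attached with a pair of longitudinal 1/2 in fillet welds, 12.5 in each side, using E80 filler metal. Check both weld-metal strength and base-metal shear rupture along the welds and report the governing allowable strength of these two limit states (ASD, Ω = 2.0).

R_n/Ω ≈ 212 kips (weld metal governs)

E80XX → F_EXX = 80 ksi.
t_e = 0.707 × 0.5 = 0.3535 in; L = 25 in.
Weld metal: R_n/Ω = (1/2.0) × 0.6 × 80 × 0.3535 × 25 = 212.1 kips.
Base metal (shear rupture): R_n/Ω = (1/2.0) × 0.6 × 70 × 0.625 × 25 = 328.1 kips.
Governing: weld metal.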